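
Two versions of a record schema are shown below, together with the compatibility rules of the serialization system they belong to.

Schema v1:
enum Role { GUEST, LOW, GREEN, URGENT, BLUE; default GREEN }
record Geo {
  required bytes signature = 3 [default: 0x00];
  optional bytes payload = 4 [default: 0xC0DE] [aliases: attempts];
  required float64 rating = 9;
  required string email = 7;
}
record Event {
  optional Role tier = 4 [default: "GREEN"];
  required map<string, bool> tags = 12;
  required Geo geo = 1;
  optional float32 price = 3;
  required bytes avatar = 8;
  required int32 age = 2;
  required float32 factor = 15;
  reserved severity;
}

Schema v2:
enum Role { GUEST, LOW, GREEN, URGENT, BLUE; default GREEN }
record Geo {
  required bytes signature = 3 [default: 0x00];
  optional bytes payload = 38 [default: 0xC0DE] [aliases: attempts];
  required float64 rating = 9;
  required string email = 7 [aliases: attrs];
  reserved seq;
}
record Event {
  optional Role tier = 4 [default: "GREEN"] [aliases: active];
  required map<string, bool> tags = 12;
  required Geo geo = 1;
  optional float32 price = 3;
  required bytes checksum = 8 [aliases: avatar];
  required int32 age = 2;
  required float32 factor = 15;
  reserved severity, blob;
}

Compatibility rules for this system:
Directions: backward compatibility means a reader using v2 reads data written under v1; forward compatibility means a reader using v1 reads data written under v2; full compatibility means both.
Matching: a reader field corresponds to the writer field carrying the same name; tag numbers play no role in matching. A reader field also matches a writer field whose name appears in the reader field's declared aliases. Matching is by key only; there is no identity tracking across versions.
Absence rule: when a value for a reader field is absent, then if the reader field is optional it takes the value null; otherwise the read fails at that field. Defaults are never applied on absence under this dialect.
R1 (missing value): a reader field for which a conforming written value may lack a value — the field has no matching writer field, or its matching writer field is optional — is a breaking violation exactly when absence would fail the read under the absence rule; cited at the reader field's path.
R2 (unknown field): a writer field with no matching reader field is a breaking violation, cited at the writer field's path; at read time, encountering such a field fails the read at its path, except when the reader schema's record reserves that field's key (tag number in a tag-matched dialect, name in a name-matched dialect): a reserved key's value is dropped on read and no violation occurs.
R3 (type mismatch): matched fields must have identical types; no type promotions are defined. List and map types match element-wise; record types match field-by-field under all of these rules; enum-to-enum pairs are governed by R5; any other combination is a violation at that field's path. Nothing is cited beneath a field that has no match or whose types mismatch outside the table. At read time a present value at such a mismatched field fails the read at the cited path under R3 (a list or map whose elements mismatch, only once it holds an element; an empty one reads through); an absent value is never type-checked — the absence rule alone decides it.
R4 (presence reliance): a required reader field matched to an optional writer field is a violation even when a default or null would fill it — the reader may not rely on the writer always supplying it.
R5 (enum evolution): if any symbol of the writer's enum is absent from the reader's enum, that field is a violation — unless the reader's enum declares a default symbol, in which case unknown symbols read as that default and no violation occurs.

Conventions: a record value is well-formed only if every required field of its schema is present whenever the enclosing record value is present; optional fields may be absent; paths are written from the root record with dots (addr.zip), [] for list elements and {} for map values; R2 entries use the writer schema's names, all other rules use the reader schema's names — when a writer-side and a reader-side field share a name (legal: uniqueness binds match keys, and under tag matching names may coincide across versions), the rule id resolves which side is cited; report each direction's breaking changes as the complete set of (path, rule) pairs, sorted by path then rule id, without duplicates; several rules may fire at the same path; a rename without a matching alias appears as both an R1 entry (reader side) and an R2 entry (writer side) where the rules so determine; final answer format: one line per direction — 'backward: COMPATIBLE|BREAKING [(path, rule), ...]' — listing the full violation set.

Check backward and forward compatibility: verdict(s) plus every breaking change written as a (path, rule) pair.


backward: COMPATIBLE []; forward: BREAKING [(avatar, R1), (checksum, R2)]

the writer's type comes first in each Event pair
backward pass over Event, reader schema v2, writer schema v1:
  tier <- tier (Role -> Role, writer optional)
  tags <- tags (map<string, bool> -> map<string, bool>, writer required)
  geo <- geo (Geo -> Geo, writer required)
  price <- price (float32 -> float32, writer optional)
  checksum <- avatar (bytes -> bytes, writer required)
  age <- age (int32 -> int32, writer required)
  factor <- factor (float32 -> float32, writer required)
  geo.signature <- geo.signature (bytes -> bytes, writer required)
  geo.payload <- geo.payload (bytes -> bytes, writer optional)
  geo.rating <- geo.rating (float64 -> float64, writer required)
  geo.email <- geo.email (string -> string, writer required)
  => backward: COMPATIBLE
forward pass over Event, reader schema v1, writer schema v2:
  tier <- tier (Role -> Role, writer optional)
  tags <- tags (map<string, bool> -> map<string, bool>, writer required)
  geo <- geo (Geo -> Geo, writer required)
  price <- price (float32 -> float32, writer optional)
  no writer field matches reader avatar
  age <- age (int32 -> int32, writer required)
  factor <- factor (float32 -> float32, writer required)
  writer checksum: unknown to reader
  geo.signature <- geo.signature (bytes -> bytes, writer required)
  geo.payload <- geo.payload (bytes -> bytes, writer optional)
  geo.rating <- geo.rating (float64 -> float64, writer required)
  geo.email <- geo.email (string -> string, writer required)
  breaking: (avatar, R1)
  breaking: (checksum, R2)
  => forward verdict for Event: BREAKING, 2 violation(s)


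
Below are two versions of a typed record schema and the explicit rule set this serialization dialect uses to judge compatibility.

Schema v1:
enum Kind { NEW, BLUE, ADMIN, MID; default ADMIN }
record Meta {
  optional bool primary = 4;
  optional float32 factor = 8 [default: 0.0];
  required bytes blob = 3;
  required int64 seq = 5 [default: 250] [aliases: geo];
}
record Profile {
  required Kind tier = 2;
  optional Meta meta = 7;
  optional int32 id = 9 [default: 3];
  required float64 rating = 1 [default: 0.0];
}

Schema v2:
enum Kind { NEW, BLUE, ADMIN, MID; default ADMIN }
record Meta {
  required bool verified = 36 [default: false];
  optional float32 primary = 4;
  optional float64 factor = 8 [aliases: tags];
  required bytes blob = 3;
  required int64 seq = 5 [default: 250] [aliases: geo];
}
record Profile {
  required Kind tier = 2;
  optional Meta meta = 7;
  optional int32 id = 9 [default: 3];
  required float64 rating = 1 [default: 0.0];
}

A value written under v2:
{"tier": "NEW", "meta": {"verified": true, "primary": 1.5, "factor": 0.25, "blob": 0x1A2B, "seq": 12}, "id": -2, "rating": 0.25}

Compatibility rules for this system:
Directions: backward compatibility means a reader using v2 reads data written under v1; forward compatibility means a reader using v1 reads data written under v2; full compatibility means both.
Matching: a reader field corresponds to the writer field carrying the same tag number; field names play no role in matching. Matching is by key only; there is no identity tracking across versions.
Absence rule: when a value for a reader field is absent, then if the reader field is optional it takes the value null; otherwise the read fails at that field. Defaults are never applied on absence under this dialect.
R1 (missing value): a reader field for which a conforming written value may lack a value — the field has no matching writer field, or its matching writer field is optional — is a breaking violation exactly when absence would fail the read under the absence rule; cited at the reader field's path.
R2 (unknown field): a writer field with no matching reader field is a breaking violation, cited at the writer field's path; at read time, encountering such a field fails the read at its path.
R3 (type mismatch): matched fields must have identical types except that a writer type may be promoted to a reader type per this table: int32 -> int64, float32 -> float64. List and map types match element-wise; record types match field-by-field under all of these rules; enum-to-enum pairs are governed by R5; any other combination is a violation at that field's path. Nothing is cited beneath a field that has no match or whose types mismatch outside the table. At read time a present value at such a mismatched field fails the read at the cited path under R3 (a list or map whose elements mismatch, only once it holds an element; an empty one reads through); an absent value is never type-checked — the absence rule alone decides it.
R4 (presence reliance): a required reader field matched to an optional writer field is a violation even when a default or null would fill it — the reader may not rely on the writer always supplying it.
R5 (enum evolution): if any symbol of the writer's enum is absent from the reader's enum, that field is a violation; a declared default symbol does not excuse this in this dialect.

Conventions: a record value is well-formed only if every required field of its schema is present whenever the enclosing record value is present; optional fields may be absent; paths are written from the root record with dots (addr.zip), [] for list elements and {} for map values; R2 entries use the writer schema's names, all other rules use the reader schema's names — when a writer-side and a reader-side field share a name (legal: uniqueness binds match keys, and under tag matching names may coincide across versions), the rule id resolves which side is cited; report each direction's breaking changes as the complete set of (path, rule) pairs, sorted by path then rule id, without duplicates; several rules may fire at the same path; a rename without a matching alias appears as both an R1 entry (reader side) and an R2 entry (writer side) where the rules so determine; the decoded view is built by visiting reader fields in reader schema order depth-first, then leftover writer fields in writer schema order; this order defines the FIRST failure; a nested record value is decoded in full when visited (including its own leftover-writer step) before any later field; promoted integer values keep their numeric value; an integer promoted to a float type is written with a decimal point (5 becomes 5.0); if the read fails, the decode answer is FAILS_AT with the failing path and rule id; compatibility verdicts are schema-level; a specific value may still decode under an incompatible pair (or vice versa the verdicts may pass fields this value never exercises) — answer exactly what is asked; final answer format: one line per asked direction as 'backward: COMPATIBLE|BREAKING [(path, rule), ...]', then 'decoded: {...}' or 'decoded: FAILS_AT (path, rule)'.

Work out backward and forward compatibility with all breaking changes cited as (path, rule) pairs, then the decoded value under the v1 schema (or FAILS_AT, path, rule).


each type pair in Profile: writer, then reader
backward pass over Profile, reader schema v2, writer schema v1:
  tier <- tier (Kind -> Kind, writer required)
  meta <- meta (Meta -> Meta, writer optional)
  id <- id (int32 -> int32, writer optional)
  rating <- rating (float64 -> float64, writer required)
  meta.verified: no writer-side match
  meta.primary <- meta.primary (bool -> float32, writer optional)
  meta.factor <- meta.factor (float32 -> float64, writer optional)
  meta.blob <- meta.blob (bytes -> bytes, writer required)
  meta.seq <- meta.seq (int64 -> int64, writer required)
  R3 fires at meta.primary
  R1 fires at meta.verified
  => backward verdict for Profile: BREAKING, 2 violation(s)
forward pass over Profile, reader schema v1, writer schema v2:
  tier <- tier (Kind -> Kind, writer required)
  meta <- meta (Meta -> Meta, writer optional)
  id <- id (int32 -> int32, writer optional)
  rating <- rating (float64 -> float64, writer required)
  meta.primary <- meta.primary (float32 -> bool, writer optional)
  meta.factor <- meta.factor (float64 -> float32, writer optional)
  meta.blob <- meta.blob (bytes -> bytes, writer required)
  meta.seq <- meta.seq (int64 -> int64, writer required)
  writer meta.verified: unknown to reader
  R3 fires at meta.factor
  R3 fires at meta.primary
  R2 fires at meta.verified
  => forward verdict for Profile: BREAKING, 3 violation(s)
decode walk for Profile under reader schema v1:
  tier := "NEW"
  read fails at meta.primary under R3
  => FAILS_AT (meta.primary, R3)

backward: BREAKING [(meta.primary, R3), (meta.verified, R1)]; forward: BREAKING [(meta.factor, R3), (meta.primary, R3), (meta.verified, R2)]; decoded: FAILS_AT (meta.primary, R3)


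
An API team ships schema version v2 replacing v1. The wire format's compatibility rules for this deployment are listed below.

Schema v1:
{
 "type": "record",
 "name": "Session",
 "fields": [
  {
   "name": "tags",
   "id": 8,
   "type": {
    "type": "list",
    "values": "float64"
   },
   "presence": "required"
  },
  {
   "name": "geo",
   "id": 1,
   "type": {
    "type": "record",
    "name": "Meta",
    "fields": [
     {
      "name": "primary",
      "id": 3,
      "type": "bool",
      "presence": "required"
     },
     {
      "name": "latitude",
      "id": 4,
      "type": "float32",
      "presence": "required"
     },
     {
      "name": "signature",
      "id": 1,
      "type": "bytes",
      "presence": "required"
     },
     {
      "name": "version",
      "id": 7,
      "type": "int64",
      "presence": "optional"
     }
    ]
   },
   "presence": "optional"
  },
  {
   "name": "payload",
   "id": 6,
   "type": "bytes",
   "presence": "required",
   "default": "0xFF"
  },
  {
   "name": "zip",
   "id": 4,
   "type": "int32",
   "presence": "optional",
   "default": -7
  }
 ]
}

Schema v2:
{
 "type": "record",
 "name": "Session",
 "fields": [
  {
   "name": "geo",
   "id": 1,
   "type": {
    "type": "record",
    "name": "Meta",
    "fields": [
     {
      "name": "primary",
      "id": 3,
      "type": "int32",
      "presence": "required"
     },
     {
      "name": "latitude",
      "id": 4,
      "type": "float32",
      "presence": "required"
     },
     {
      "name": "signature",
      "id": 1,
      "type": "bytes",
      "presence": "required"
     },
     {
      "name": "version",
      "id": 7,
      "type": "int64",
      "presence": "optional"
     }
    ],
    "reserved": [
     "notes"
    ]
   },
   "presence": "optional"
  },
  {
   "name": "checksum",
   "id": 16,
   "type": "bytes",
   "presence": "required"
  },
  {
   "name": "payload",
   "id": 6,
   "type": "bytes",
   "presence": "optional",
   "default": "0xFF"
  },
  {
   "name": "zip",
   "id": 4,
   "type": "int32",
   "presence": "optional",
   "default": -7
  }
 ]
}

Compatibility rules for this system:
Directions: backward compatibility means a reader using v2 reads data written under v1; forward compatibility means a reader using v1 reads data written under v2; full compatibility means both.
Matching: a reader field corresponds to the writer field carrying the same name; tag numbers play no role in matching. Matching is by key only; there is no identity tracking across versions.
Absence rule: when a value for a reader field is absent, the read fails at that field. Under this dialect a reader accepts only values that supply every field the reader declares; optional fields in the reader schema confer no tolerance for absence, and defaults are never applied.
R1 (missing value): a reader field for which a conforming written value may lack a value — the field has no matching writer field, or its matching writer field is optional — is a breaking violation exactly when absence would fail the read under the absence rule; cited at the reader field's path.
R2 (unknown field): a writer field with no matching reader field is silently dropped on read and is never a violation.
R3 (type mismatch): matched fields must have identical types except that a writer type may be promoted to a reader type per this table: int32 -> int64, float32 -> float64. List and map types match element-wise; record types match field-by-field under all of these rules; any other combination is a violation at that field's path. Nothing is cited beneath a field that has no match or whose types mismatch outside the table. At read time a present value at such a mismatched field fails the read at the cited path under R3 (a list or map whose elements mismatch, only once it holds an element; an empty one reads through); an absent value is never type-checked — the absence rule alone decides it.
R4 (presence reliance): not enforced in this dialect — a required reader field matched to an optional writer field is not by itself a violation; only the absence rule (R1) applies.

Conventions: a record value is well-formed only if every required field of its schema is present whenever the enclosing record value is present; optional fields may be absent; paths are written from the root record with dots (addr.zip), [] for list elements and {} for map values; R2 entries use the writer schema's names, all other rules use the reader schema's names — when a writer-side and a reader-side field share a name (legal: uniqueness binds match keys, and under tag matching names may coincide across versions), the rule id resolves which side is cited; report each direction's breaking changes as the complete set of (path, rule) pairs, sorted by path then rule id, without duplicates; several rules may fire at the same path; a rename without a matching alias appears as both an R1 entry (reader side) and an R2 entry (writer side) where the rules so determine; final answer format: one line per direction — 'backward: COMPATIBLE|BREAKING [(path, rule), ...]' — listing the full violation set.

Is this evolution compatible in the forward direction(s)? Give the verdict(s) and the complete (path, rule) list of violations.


each type pair in Session: writer, then reader
forward pass over Session, reader schema v1, writer schema v2:
  tags: no writer match
  Meta -> Meta, writer optional: geo aligns to geo
  bytes -> bytes, writer optional: payload aligns to payload
  int32 -> int32, writer optional: zip aligns to zip
  writer field checksum has no reader counterpart
  int32 -> bool, writer required: geo.primary aligns to geo.primary
  float32 -> float32, writer required: geo.latitude aligns to geo.latitude
  bytes -> bytes, writer required: geo.signature aligns to geo.signature
  int64 -> int64, writer optional: geo.version aligns to geo.version
  breaking: (geo, R1)
  breaking: (geo.primary, R3)
  breaking: (geo.version, R1)
  breaking: (payload, R1)
  breaking: (tags, R1)
  breaking: (zip, R1)
  => 6 violation(s): forward is BREAKING for Session
diffs on Session not affecting the asked answer:
  added field checksum to record Session: required bytes, tag 16 (in v2 it sits immediately before payload) -> its effect on Session is confined to the backward direction, not asked

forward: BREAKING [(geo, R1), (geo.primary, R3), (geo.version, R1), (payload, R1), (tags, R1), (zip, R1)]


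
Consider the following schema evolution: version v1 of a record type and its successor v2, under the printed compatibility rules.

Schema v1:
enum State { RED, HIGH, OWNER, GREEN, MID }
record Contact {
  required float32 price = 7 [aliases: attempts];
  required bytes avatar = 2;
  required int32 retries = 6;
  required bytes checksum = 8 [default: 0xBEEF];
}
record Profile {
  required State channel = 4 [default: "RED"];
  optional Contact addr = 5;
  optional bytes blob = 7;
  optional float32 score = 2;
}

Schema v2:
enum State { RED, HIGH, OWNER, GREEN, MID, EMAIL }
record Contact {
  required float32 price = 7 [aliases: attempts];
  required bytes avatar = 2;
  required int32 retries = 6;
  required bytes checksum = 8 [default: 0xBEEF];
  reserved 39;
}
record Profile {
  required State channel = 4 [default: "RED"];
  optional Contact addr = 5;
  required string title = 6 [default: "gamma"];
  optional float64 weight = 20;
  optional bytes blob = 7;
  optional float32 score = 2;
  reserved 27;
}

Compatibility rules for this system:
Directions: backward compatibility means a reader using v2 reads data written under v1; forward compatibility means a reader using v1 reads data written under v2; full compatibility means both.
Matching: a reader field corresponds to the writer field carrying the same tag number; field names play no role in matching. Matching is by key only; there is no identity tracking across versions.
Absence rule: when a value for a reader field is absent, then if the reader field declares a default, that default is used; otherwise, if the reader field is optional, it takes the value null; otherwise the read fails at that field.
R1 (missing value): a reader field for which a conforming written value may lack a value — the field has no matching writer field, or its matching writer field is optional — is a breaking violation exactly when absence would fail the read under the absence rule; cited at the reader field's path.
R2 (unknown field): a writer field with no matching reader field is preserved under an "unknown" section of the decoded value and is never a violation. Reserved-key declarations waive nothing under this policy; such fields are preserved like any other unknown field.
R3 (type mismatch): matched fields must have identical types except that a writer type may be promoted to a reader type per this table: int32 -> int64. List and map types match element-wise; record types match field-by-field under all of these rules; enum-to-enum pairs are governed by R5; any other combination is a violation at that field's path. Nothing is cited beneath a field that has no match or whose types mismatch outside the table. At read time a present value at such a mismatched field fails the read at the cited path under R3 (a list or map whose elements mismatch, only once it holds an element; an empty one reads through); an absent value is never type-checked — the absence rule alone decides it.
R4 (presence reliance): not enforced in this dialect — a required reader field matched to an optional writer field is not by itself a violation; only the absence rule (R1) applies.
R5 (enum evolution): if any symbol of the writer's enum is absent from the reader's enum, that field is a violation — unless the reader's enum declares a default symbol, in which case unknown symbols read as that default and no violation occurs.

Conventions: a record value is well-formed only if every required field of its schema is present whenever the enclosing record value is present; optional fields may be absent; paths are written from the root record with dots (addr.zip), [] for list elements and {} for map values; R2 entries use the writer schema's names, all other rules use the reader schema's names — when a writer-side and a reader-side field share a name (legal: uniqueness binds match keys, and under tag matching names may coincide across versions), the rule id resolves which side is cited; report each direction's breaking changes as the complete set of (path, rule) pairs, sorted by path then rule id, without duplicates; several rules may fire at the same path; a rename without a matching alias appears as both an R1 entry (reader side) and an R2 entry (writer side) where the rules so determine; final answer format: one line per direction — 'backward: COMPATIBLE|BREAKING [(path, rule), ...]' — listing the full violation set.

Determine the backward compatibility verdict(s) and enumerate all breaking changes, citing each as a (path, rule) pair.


in Profile below, arrows point writer -> reader
backward for Profile (reader v2, writer v1):
  channel: State -> State, writer required; from channel
  addr: Contact -> Contact, writer optional; from addr
  title: no writer match
  weight: no writer match
  blob: bytes -> bytes, writer optional; from blob
  score: float32 -> float32, writer optional; from score
  addr.price: float32 -> float32, writer required; from addr.price
  addr.avatar: bytes -> bytes, writer required; from addr.avatar
  addr.retries: int32 -> int32, writer required; from addr.retries
  addr.checksum: bytes -> bytes, writer required; from addr.checksum
  => backward: COMPATIBLE
diffs on Profile not affecting the asked answer:
  added field weight to record Profile: optional float64, tag 20 (in v2 it sits immediately before blob) -> fires no rule on Profile, leaving the asked answer as it is
  enum State (field channel in record Profile): symbol EMAIL added -> matters only for Profile's forward compatibility — outside the asked direction
  added field title to record Profile: required string, tag 6, default "gamma" (in v2 it sits immediately before blob) -> fires no rule on Profile, leaving the asked answer as it is

backward: COMPATIBLE []


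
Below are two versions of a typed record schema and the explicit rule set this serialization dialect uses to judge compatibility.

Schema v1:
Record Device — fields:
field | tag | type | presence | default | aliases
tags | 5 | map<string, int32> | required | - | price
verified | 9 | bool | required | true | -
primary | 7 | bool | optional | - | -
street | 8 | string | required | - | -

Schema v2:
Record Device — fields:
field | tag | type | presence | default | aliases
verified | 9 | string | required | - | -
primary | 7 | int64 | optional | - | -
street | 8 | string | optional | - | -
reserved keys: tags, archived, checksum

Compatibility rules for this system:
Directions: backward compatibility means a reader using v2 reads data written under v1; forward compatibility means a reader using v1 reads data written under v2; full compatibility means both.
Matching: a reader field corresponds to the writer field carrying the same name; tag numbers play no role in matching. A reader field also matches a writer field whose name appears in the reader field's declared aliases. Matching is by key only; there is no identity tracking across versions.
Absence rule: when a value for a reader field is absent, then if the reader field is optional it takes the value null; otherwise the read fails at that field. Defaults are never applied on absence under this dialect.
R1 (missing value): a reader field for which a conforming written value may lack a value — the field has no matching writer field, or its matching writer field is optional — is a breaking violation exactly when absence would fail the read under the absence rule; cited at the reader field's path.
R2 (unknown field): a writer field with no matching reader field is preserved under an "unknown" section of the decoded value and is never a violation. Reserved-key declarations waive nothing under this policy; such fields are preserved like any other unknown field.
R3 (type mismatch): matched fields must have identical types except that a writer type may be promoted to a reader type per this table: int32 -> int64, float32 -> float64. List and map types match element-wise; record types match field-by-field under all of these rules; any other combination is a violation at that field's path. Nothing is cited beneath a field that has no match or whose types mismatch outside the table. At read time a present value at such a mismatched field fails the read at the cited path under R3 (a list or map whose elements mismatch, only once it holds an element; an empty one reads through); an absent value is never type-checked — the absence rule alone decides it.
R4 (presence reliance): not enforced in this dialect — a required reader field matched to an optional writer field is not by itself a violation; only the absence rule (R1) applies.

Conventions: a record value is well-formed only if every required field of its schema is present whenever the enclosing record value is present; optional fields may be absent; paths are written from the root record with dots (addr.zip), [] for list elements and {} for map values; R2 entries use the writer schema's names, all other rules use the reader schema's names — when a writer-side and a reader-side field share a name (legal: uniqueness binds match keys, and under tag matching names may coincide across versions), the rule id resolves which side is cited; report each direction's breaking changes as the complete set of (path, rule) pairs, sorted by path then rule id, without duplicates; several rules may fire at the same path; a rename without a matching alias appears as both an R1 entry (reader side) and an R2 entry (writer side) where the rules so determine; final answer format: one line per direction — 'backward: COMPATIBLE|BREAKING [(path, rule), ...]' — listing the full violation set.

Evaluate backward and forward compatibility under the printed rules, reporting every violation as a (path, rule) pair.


each type pair in Device: writer, then reader
checking backward for Device: reader v2 against writer v1:
  verified: bool -> string, writer required; from verified
  primary: bool -> int64, writer optional; from primary
  street: string -> string, writer required; from street
  tags (writer side), unknown to reader
  rule R3 violated at primary
  rule R3 violated at verified
  => 2 violation(s): backward is BREAKING for Device
checking forward for Device: reader v1 against writer v2:
  tags: no writer match
  verified: string -> bool, writer required; from verified
  primary: int64 -> bool, writer optional; from primary
  street: string -> string, writer optional; from street
  rule R3 violated at primary
  rule R1 violated at street
  rule R1 violated at tags
  rule R3 violated at verified
  => 4 violation(s): forward is BREAKING for Device

backward: BREAKING [(primary, R3), (verified, R3)]; forward: BREAKING [(primary, R3), (street, R1), (tags, R1), (verified, R3)]


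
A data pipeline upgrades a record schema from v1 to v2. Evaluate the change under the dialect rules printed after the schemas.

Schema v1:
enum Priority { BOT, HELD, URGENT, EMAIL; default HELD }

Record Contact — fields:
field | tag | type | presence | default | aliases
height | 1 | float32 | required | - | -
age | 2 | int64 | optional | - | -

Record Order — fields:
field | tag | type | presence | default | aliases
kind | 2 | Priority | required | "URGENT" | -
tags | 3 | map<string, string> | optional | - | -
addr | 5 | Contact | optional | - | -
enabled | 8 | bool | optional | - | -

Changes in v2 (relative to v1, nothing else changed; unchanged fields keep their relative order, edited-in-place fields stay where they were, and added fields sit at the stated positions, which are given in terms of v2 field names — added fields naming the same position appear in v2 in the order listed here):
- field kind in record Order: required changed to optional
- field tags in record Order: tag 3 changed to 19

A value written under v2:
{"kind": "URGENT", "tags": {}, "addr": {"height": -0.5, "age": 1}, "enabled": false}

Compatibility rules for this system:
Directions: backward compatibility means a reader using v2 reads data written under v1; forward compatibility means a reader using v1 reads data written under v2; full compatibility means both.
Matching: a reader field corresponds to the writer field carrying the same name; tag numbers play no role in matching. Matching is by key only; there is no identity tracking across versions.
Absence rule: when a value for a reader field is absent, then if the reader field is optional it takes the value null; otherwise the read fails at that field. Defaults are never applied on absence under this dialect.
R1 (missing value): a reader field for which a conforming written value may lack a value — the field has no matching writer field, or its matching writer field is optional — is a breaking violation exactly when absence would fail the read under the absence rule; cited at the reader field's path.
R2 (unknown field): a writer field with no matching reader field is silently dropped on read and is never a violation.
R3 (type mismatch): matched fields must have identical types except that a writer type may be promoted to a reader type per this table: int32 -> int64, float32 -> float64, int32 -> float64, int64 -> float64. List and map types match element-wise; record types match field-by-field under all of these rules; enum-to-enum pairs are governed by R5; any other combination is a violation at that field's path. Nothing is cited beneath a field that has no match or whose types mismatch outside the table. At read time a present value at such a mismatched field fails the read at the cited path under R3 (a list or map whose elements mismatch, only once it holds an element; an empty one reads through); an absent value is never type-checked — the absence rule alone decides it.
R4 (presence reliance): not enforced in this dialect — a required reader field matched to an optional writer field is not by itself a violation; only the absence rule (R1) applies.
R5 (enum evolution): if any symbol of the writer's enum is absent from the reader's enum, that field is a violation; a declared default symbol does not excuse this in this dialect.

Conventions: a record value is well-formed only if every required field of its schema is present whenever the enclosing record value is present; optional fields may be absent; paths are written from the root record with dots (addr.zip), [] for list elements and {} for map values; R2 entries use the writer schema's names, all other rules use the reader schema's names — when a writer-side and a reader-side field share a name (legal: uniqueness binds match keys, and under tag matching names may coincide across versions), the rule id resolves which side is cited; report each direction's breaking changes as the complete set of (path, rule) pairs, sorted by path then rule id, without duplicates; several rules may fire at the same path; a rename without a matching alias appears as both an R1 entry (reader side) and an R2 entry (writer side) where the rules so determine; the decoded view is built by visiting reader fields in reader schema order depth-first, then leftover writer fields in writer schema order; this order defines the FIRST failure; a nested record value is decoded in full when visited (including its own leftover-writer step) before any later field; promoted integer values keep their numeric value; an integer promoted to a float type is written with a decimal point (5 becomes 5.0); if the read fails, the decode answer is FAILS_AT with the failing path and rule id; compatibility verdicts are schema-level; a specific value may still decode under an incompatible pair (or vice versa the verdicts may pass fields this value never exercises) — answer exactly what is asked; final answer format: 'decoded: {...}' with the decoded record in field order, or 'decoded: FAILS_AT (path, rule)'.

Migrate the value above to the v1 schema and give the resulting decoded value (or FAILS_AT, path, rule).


decoded: {"kind": "URGENT", "tags": {}, "addr": {"height": -0.5, "age": 1}, "enabled": false}

each type pair in Order: writer, then reader
decode (reader v1):
  kind := "URGENT"
  tags := {}
  addr.height := -0.5
  addr.age := 1
  enabled := false
  => decoded: {"kind": "URGENT", "tags": {}, "addr": {"height": -0.5, "age": 1}, "enabled": false}
the rest of the Order diff is inert for this question:
  field kind in record Order: required changed to optional -> matters for Order compatibility verdicts, not for this value's decode
  field tags in record Order: tag 3 changed to 19 -> triggers nothing under the printed rules; the Order answer is the same either way


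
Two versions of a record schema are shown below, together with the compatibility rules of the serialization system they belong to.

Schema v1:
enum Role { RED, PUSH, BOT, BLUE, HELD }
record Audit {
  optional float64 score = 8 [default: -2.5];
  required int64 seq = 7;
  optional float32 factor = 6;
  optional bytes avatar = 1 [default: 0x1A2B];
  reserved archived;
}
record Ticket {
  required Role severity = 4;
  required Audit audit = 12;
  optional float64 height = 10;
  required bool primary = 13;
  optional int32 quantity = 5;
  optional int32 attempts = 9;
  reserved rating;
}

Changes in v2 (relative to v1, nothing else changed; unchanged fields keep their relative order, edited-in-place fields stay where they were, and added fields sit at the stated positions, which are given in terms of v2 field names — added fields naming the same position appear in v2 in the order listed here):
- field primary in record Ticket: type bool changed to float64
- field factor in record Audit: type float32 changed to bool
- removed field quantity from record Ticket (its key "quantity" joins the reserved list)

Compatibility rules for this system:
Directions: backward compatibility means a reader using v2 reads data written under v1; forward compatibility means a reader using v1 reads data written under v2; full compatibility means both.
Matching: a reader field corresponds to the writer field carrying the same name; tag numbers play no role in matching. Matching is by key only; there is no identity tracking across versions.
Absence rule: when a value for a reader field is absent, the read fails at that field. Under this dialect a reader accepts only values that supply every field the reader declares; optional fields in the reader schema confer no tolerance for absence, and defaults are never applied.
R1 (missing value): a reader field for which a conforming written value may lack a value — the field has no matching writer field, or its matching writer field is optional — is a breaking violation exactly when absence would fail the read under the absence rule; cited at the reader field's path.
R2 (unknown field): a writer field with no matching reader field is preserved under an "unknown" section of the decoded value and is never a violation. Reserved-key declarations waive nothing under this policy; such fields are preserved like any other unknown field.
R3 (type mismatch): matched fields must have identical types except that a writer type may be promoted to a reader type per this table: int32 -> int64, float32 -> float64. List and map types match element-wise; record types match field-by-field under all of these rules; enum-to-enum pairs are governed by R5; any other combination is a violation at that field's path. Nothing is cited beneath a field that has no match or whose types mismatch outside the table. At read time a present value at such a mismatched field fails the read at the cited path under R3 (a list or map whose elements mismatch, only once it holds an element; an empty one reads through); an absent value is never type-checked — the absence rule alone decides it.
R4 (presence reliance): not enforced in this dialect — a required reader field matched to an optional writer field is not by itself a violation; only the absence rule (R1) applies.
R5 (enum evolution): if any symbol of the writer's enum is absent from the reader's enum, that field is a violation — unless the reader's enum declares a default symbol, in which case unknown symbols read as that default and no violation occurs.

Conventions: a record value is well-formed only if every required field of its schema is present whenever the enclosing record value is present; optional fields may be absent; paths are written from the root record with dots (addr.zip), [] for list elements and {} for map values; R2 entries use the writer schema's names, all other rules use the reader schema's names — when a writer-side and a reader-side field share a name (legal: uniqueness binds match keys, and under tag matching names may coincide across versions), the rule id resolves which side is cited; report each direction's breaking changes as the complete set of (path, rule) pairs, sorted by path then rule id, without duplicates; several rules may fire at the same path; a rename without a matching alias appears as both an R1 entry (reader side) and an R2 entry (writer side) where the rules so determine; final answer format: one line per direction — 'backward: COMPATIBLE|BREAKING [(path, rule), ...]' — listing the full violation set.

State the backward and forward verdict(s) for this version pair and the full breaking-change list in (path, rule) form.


backward: BREAKING [(attempts, R1), (audit.avatar, R1), (audit.factor, R1), (audit.factor, R3), (audit.score, R1), (height, R1), (primary, R3)]; forward: BREAKING [(attempts, R1), (audit.avatar, R1), (audit.factor, R1), (audit.factor, R3), (audit.score, R1), (height, R1), (primary, R3), (quantity, R1)]

in Ticket below, arrows point writer -> reader
backward pass over Ticket, reader schema v2, writer schema v1:
  severity: Role -> Role, writer required; from severity
  audit: Audit -> Audit, writer required; from audit
  height: float64 -> float64, writer optional; from height
  primary: bool -> float64, writer required; from primary
  attempts: int32 -> int32, writer optional; from attempts
  quantity (writer side), unknown to reader
  audit.score: float64 -> float64, writer optional; from audit.score
  audit.seq: int64 -> int64, writer required; from audit.seq
  audit.factor: float32 -> bool, writer optional; from audit.factor
  audit.avatar: bytes -> bytes, writer optional; from audit.avatar
  violation R1 at attempts
  violation R1 at audit.avatar
  violation R1 at audit.factor
  violation R3 at audit.factor
  violation R1 at audit.score
  violation R1 at height
  violation R3 at primary
  => 7 violation(s): backward is BREAKING for Ticket
forward pass over Ticket, reader schema v1, writer schema v2:
  severity: Role -> Role, writer required; from severity
  audit: Audit -> Audit, writer required; from audit
  height: float64 -> float64, writer optional; from height
  primary: float64 -> bool, writer required; from primary
  quantity has no writer counterpart
  attempts: int32 -> int32, writer optional; from attempts
  audit.score: float64 -> float64, writer optional; from audit.score
  audit.seq: int64 -> int64, writer required; from audit.seq
  audit.factor: bool -> float32, writer optional; from audit.factor
  audit.avatar: bytes -> bytes, writer optional; from audit.avatar
  violation R1 at attempts
  violation R1 at audit.avatar
  violation R1 at audit.factor
  violation R3 at audit.factor
  violation R1 at audit.score
  violation R1 at height
  violation R3 at primary
  violation R1 at quantity
  => 8 violation(s): forward is BREAKING for Ticket
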